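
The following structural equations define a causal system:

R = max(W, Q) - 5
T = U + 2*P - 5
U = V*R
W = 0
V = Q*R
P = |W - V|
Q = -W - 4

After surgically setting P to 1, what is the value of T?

-103

Intervening sets P = 1 and removes its equation (P = |W - V|).
Q = -W - 4  [with W=0]  = -4
R = max(W, Q) - 5  [with W=0, Q=-4]  = -5
V = Q*R  [with Q=-4, R=-5]  = 20
U = V*R  [with V=20, R=-5]  = -100
T = U + 2*P - 5  [with U=-100, P=1]  = -103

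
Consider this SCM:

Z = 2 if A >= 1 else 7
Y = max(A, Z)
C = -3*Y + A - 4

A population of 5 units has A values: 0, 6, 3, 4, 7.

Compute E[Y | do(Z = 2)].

4.4

The intervention sets Z=2 in all 5 units regardless of A. Recomputing Y per unit gives 2, 6, 3, 4, 7; average 4.4.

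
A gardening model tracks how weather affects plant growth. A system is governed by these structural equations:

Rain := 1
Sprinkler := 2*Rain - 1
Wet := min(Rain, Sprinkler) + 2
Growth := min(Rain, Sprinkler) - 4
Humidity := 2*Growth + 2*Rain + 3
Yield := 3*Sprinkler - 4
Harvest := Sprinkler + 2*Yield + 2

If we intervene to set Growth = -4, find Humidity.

Intervening sets Growth = -4 and removes its equation (Growth := min(Rain, Sprinkler) - 4).
Humidity = 2*Growth + 2*Rain + 3  [with Growth=-4, Rain=1]  = -3

-3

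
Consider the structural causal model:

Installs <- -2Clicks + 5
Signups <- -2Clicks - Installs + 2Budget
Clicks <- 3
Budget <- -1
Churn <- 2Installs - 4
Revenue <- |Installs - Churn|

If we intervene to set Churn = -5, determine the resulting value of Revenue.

4

The intervention breaks the incoming arrows to Churn: Churn <- 2Installs - 4 no longer applies, and Churn = -5.
Installs = -2Clicks + 5  [with Clicks=3]  = -1
Revenue = |Installs - Churn|  [with Installs=-1, Churn=-5]  = 4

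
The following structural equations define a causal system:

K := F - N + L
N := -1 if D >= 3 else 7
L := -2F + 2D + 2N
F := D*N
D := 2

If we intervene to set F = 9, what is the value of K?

2

do(F=9) replaces the equation F := D*N with the constant F = 9.
N = -1 if D >= 3 else 7  [with D=2]  = 7
L = -2F + 2D + 2N  [with F=9, D=2, N=7]  = 0
K = F - N + L  [with F=9, N=7, L=0]  = 2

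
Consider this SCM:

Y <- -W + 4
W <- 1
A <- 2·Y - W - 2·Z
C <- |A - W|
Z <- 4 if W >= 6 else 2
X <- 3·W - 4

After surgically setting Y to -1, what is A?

Under do(Y=-1), the mechanism Y <- -W + 4 is discarded; Y is fixed at -1.
Z = 4 if W >= 6 else 2  [with W=1]  = 2
A = 2·Y - W - 2·Z  [with Y=-1, W=1, Z=2]  = -7

-7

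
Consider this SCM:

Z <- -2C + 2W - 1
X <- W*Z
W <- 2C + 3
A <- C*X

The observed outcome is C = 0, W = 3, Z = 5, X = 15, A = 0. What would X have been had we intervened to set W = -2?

10

Under do(W=-2), the mechanism W <- 2C + 3 is discarded; W is fixed at -2.
Z = -2C + 2W - 1  [with C=0, W=-2]  = -5
X = W*Z  [with W=-2, Z=-5]  = 10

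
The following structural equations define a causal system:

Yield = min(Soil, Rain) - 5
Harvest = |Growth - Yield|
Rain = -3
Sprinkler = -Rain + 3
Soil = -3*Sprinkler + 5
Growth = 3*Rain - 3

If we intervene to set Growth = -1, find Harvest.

Under do(Growth=-1), the mechanism Growth = 3*Rain - 3 is discarded; Growth is fixed at -1.
Sprinkler = -Rain + 3  [with Rain=-3]  = 6
Soil = -3*Sprinkler + 5  [with Sprinkler=6]  = -13
Yield = min(Soil, Rain) - 5  [with Soil=-13, Rain=-3]  = -18
Harvest = |Growth - Yield|  [with Growth=-1, Yield=-18]  = 17

17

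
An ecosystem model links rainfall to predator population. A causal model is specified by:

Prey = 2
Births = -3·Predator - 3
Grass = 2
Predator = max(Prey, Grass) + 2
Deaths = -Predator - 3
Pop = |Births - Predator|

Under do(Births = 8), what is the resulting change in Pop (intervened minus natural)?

Under do(Births=8), the mechanism Births = -3·Predator - 3 is discarded; Births is fixed at 8.
Predator = max(Prey, Grass) + 2  [with Prey=2, Grass=2]  = 4
Pop = |Births - Predator|  [with Births=8, Predator=4]  = 4
Without intervention: Predator = max(Prey, Grass) + 2  [with Prey=2, Grass=2]  = 4; Births = -3·Predator - 3  [with Predator=4]  = -15; Pop = |Births - Predator|  [with Births=-15, Predator=4]  = 19.
Change = 4 − 19 = -15.

-15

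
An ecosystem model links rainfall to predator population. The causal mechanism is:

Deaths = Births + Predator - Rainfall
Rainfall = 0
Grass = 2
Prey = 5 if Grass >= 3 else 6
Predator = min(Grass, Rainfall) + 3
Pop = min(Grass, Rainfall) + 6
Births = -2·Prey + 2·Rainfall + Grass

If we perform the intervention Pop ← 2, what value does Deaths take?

Intervening sets Pop = 2 and removes its equation (Pop = min(Grass, Rainfall) + 6).
Since Deaths is not a descendant of the intervened variable, it is unaffected.
Prey = 5 if Grass >= 3 else 6  [with Grass=2]  = 6
Predator = min(Grass, Rainfall) + 3  [with Grass=2, Rainfall=0]  = 3
Births = -2·Prey + 2·Rainfall + Grass  [with Prey=6, Rainfall=0, Grass=2]  = -10
Deaths = Births + Predator - Rainfall  [with Births=-10, Predator=3, Rainfall=0]  = -7

-7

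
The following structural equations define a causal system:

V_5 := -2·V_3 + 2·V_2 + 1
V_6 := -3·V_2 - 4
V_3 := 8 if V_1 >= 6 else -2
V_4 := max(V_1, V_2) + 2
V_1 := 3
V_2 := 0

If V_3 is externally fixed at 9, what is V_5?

do(V_3=9) replaces the equation V_3 := 8 if V_1 >= 6 else -2 with the constant V_3 = 9.
V_5 = -2·V_3 + 2·V_2 + 1  [with V_3=9, V_2=0]  = -17

-17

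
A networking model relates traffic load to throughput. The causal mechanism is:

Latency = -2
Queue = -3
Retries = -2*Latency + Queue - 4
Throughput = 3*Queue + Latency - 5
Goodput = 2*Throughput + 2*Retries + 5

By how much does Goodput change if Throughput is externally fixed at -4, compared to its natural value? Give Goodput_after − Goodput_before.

24

Intervening sets Throughput = -4 and removes its equation (Throughput = 3*Queue + Latency - 5).
Retries = -2*Latency + Queue - 4  [with Latency=-2, Queue=-3]  = -3
Goodput = 2*Throughput + 2*Retries + 5  [with Throughput=-4, Retries=-3]  = -9
Without intervention: Retries = -2*Latency + Queue - 4  [with Latency=-2, Queue=-3]  = -3; Throughput = 3*Queue + Latency - 5  [with Queue=-3, Latency=-2]  = -16; Goodput = 2*Throughput + 2*Retries + 5  [with Throughput=-16, Retries=-3]  = -33.
Change = -9 − (-33) = 24.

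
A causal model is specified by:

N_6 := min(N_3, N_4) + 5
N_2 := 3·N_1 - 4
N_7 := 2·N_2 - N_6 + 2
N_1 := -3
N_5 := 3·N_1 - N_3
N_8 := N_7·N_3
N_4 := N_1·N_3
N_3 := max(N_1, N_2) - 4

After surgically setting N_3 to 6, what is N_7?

The intervention breaks the incoming arrows to N_3: N_3 := max(N_1, N_2) - 4 no longer applies, and N_3 = 6.
N_2 = 3·N_1 - 4  [with N_1=-3]  = -13
N_4 = N_1·N_3  [with N_1=-3, N_3=6]  = -18
N_6 = min(N_3, N_4) + 5  [with N_3=6, N_4=-18]  = -13
N_7 = 2·N_2 - N_6 + 2  [with N_2=-13, N_6=-13]  = -11

-11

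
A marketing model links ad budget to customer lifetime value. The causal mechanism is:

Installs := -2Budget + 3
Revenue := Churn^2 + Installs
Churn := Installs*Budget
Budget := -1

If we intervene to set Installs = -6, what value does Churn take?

The intervention breaks the incoming arrows to Installs: Installs := -2Budget + 3 no longer applies, and Installs = -6.
Churn = Installs*Budget  [with Installs=-6, Budget=-1]  = 6

6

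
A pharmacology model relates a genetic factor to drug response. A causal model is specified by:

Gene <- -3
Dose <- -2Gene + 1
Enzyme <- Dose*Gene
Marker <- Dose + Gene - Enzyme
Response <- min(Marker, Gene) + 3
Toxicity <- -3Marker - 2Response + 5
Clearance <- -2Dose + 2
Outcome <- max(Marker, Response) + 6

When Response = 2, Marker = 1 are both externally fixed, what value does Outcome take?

8

Under do(Response = 2, Marker = 1), each intervened variable's structural equation is replaced by its fixed value.
Outcome = max(Marker, Response) + 6  [with Marker=1, Response=2]  = 8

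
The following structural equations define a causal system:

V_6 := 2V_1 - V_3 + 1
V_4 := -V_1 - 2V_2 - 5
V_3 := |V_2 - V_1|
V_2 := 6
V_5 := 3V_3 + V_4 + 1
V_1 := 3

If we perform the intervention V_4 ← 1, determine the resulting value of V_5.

11

Intervening sets V_4 = 1 and removes its equation (V_4 := -V_1 - 2V_2 - 5).
V_3 = |V_2 - V_1|  [with V_2=6, V_1=3]  = 3
V_5 = 3V_3 + V_4 + 1  [with V_3=3, V_4=1]  = 11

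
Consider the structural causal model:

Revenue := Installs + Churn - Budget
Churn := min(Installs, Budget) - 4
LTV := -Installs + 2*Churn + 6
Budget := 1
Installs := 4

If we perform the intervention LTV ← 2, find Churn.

-3

do(LTV=2) replaces the equation LTV := -Installs + 2*Churn + 6 with the constant LTV = 2.
Churn is not downstream of the intervention, so its value is determined by the original equations.
Churn = min(Installs, Budget) - 4  [with Installs=4, Budget=1]  = -3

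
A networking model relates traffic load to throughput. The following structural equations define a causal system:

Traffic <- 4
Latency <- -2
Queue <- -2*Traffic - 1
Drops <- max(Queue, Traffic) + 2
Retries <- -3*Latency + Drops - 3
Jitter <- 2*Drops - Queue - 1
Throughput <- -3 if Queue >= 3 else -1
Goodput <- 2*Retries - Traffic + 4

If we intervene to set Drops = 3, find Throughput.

The intervention breaks the incoming arrows to Drops: Drops <- max(Queue, Traffic) + 2 no longer applies, and Drops = 3.
No directed path runs from Drops to Throughput, so Throughput keeps its natural value.
Queue = -2*Traffic - 1  [with Traffic=4]  = -9
Throughput = -3 if Queue >= 3 else -1  [with Queue=-9]  = -1

-1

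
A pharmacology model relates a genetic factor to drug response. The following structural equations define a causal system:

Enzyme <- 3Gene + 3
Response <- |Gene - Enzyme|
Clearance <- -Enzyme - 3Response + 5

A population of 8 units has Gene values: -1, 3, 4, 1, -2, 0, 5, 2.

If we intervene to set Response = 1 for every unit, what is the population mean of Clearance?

-5.5

do(Response=1) breaks Response's dependence on Gene. With Response=1 fixed, Clearance across the units is 2, -10, -13, -4, 5, -1, -16, -7, mean -5.5.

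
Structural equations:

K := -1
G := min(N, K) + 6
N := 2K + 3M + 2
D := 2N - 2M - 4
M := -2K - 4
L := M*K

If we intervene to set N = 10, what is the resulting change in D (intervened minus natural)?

32

The intervention breaks the incoming arrows to N: N := 2K + 3M + 2 no longer applies, and N = 10.
M = -2K - 4  [with K=-1]  = -2
D = 2N - 2M - 4  [with N=10, M=-2]  = 20
Without intervention: M = -2K - 4  [with K=-1]  = -2; N = 2K + 3M + 2  [with K=-1, M=-2]  = -6; D = 2N - 2M - 4  [with N=-6, M=-2]  = -12.
Change = 20 − (-12) = 32.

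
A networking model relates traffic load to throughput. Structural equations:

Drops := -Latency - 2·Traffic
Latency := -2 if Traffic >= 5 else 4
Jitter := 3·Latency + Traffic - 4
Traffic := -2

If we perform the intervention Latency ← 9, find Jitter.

21

Under do(Latency=9), the mechanism Latency := -2 if Traffic >= 5 else 4 is discarded; Latency is fixed at 9.
Jitter = 3·Latency + Traffic - 4  [with Latency=9, Traffic=-2]  = 21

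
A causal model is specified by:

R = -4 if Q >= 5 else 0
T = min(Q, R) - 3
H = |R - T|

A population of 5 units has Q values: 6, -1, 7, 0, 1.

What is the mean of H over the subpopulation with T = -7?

3

Observing T=-7 restricts to units where T's equation naturally yields -7: Q ∈ {6, 7}. In that subpopulation H = 3, 3, mean 3.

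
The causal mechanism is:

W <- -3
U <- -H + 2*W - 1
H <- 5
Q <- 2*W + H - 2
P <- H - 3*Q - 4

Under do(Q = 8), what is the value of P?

do(Q=8) replaces the equation Q <- 2*W + H - 2 with the constant Q = 8.
P = H - 3*Q - 4  [with H=5, Q=8]  = -23

-23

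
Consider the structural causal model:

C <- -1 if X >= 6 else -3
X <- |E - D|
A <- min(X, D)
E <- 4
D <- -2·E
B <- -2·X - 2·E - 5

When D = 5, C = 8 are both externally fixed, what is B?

Setting D = 5, C = 8 by intervention discards those variables' equations.
X = |E - D|  [with E=4, D=5]  = 1
B = -2·X - 2·E - 5  [with X=1, E=4]  = -15

-15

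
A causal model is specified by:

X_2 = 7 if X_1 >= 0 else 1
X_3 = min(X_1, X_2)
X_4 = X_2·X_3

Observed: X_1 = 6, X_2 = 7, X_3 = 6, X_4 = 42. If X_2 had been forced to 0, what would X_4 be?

0

Under do(X_2=0), the mechanism X_2 = 7 if X_1 >= 0 else 1 is discarded; X_2 is fixed at 0.
X_3 = min(X_1, X_2)  [with X_1=6, X_2=0]  = 0
X_4 = X_2·X_3  [with X_2=0, X_3=0]  = 0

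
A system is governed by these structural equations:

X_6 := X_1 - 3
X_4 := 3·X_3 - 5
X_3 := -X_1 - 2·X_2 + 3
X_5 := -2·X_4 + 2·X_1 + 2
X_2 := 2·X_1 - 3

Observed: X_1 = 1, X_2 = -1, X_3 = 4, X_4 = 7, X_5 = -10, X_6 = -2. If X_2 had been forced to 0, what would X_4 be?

Under do(X_2=0), the mechanism X_2 := 2·X_1 - 3 is discarded; X_2 is fixed at 0.
X_3 = -X_1 - 2·X_2 + 3  [with X_1=1, X_2=0]  = 2
X_4 = 3·X_3 - 5  [with X_3=2]  = 1

1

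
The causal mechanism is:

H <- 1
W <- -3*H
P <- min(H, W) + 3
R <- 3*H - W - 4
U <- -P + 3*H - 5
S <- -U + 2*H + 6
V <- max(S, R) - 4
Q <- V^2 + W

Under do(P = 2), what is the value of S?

The intervention breaks the incoming arrows to P: P <- min(H, W) + 3 no longer applies, and P = 2.
U = -P + 3*H - 5  [with P=2, H=1]  = -4
S = -U + 2*H + 6  [with U=-4, H=1]  = 12

12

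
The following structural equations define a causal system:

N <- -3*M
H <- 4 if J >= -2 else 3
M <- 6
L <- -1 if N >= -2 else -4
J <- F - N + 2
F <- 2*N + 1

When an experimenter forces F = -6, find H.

The intervention breaks the incoming arrows to F: F <- 2*N + 1 no longer applies, and F = -6.
N = -3*M  [with M=6]  = -18
J = F - N + 2  [with F=-6, N=-18]  = 14
H = 4 if J >= -2 else 3  [with J=14]  = 4

4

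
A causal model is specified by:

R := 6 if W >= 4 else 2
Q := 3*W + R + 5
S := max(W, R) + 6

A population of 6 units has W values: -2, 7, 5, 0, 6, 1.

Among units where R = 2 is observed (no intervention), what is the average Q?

Conditioning on R=2 selects the 3 unit(s) with W ∈ {-2, 0, 1}. Their Q values: 1, 7, 10. Mean = 6.

6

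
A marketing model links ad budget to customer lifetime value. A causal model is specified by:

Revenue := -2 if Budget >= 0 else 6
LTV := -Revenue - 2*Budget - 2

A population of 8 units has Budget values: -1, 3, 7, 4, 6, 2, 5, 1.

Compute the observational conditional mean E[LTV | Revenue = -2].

-8

E[LTV|Revenue=-2] averages over only the 7 units with Revenue=-2 (Budget = 3, 7, 4, 6, 2, 5, 1): LTV = -6, -14, -8, -12, -4, -10, -2, mean -8.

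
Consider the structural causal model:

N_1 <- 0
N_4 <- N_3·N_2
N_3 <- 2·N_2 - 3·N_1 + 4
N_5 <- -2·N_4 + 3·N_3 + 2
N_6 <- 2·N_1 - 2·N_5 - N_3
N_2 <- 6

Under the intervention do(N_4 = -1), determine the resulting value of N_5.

52

Intervening sets N_4 = -1 and removes its equation (N_4 <- N_3·N_2).
N_3 = 2·N_2 - 3·N_1 + 4  [with N_2=6, N_1=0]  = 16
N_5 = -2·N_4 + 3·N_3 + 2  [with N_4=-1, N_3=16]  = 52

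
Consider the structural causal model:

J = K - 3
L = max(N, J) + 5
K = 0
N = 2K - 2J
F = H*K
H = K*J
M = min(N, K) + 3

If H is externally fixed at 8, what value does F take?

0

The intervention breaks the incoming arrows to H: H = K*J no longer applies, and H = 8.
F = H*K  [with H=8, K=0]  = 0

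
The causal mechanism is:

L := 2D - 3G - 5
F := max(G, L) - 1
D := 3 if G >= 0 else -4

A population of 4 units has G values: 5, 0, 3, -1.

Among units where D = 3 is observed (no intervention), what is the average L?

Conditioning on D=3 selects the 3 unit(s) with G ∈ {5, 0, 3}. Their L values: -14, 1, -8. Mean = -7.

-7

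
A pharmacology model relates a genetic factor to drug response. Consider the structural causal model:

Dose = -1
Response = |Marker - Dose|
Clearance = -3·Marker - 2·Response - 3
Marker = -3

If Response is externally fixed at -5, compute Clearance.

16

The intervention breaks the incoming arrows to Response: Response = |Marker - Dose| no longer applies, and Response = -5.
Clearance = -3·Marker - 2·Response - 3  [with Marker=-3, Response=-5]  = 16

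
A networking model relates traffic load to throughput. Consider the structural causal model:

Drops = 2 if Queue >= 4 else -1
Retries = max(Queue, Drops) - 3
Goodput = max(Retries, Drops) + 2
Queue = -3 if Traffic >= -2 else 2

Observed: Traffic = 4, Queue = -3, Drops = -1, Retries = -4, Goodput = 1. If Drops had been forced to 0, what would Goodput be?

2

do(Drops=0) replaces the equation Drops = 2 if Queue >= 4 else -1 with the constant Drops = 0.
Queue = -3 if Traffic >= -2 else 2  [with Traffic=4]  = -3
Retries = max(Queue, Drops) - 3  [with Queue=-3, Drops=0]  = -3
Goodput = max(Retries, Drops) + 2  [with Retries=-3, Drops=0]  = 2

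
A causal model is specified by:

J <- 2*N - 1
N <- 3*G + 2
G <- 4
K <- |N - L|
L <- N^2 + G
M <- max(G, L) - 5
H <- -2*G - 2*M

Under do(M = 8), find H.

-24

Intervening sets M = 8 and removes its equation (M <- max(G, L) - 5).
H = -2*G - 2*M  [with G=4, M=8]  = -24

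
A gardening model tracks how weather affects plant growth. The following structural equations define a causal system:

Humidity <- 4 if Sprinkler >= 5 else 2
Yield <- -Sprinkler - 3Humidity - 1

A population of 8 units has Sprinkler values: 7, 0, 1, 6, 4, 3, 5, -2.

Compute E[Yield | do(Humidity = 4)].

do(Humidity=4) breaks Humidity's dependence on Sprinkler. With Humidity=4 fixed, Yield across the units is -20, -13, -14, -19, -17, -16, -18, -11, mean -16.

-16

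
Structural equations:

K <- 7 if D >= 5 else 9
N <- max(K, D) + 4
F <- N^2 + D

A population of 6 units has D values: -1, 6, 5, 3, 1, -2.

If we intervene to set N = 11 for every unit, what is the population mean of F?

The intervention sets N=11 in all 6 units regardless of D. Recomputing F per unit gives 120, 127, 126, 124, 122, 119; average 123.

123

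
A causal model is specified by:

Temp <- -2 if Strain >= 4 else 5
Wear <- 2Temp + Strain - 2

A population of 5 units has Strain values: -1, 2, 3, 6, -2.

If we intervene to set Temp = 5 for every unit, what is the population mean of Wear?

9.6

Every unit gets Temp=5 under the intervention. Wear values become 7, 10, 11, 14, 6; E[Wear|do(Temp=5)] = 9.6.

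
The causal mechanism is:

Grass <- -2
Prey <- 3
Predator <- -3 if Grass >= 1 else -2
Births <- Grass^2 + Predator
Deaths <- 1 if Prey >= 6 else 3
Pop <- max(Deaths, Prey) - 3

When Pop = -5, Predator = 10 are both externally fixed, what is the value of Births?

14

Under do(Pop = -5, Predator = 10), each intervened variable's structural equation is replaced by its fixed value.
Births = Grass^2 + Predator  [with Grass=-2, Predator=10]  = 14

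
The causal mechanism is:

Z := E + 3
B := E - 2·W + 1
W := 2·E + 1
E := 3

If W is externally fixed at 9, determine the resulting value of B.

-14

The intervention breaks the incoming arrows to W: W := 2·E + 1 no longer applies, and W = 9.
B = E - 2·W + 1  [with E=3, W=9]  = -14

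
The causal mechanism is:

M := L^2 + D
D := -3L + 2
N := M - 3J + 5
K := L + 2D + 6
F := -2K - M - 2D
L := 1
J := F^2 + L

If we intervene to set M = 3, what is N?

-358

The intervention breaks the incoming arrows to M: M := L^2 + D no longer applies, and M = 3.
D = -3L + 2  [with L=1]  = -1
K = L + 2D + 6  [with L=1, D=-1]  = 5
F = -2K - M - 2D  [with K=5, M=3, D=-1]  = -11
J = F^2 + L  [with F=-11, L=1]  = 122
N = M - 3J + 5  [with M=3, J=122]  = -358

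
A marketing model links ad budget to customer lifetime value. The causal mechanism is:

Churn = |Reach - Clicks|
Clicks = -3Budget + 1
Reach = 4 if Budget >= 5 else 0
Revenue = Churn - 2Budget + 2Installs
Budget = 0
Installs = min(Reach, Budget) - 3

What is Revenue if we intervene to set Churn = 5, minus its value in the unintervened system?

The intervention breaks the incoming arrows to Churn: Churn = |Reach - Clicks| no longer applies, and Churn = 5.
Reach = 4 if Budget >= 5 else 0  [with Budget=0]  = 0
Installs = min(Reach, Budget) - 3  [with Reach=0, Budget=0]  = -3
Revenue = Churn - 2Budget + 2Installs  [with Churn=5, Budget=0, Installs=-3]  = -1
Without intervention: Reach = 4 if Budget >= 5 else 0  [with Budget=0]  = 0; Clicks = -3Budget + 1  [with Budget=0]  = 1; Installs = min(Reach, Budget) - 3  [with Reach=0, Budget=0]  = -3; Churn = |Reach - Clicks|  [with Reach=0, Clicks=1]  = 1; Revenue = Churn - 2Budget + 2Installs  [with Churn=1, Budget=0, Installs=-3]  = -5.
Change = -1 − (-5) = 4.

4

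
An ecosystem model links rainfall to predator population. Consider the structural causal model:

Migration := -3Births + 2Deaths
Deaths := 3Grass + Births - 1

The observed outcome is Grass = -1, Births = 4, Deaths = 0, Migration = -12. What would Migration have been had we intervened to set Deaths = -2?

The intervention breaks the incoming arrows to Deaths: Deaths := 3Grass + Births - 1 no longer applies, and Deaths = -2.
Migration = -3Births + 2Deaths  [with Births=4, Deaths=-2]  = -16

-16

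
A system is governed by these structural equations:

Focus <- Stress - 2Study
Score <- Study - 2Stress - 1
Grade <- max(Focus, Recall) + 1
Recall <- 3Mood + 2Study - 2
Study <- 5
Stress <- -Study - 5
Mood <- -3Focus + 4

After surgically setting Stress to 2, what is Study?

5

Under do(Stress=2), the mechanism Stress <- -Study - 5 is discarded; Stress is fixed at 2.
Study is not downstream of the intervention, so its value is determined by the original equations.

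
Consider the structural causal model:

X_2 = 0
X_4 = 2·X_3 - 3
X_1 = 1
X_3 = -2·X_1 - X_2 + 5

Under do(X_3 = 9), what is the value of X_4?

The intervention breaks the incoming arrows to X_3: X_3 = -2·X_1 - X_2 + 5 no longer applies, and X_3 = 9.
X_4 = 2·X_3 - 3  [with X_3=9]  = 15

15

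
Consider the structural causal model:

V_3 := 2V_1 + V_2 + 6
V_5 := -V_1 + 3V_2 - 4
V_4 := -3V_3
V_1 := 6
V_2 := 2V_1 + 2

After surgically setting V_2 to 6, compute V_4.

Under do(V_2=6), the mechanism V_2 := 2V_1 + 2 is discarded; V_2 is fixed at 6.
V_3 = 2V_1 + V_2 + 6  [with V_1=6, V_2=6]  = 24
V_4 = -3V_3  [with V_3=24]  = -72

-72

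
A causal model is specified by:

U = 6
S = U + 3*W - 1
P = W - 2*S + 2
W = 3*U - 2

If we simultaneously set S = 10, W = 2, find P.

The joint intervention fixes S = 10, W = 2, removing each variable's own equation.
P = W - 2*S + 2  [with W=2, S=10]  = -16

-16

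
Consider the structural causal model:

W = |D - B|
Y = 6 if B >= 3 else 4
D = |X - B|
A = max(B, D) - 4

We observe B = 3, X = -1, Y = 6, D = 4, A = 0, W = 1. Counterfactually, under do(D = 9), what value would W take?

6

Under do(D=9), the mechanism D = |X - B| is discarded; D is fixed at 9.
W = |D - B|  [with D=9, B=3]  = 6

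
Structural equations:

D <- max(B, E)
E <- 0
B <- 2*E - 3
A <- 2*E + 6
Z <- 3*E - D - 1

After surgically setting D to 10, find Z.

-11

do(D=10) replaces the equation D <- max(B, E) with the constant D = 10.
Z = 3*E - D - 1  [with E=0, D=10]  = -11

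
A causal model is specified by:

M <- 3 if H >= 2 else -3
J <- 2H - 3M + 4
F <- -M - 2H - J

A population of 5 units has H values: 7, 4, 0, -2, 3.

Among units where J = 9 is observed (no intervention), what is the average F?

E[F|J=9] averages over only the 2 units with J=9 (H = 7, -2): F = -26, -2, mean -14.

-14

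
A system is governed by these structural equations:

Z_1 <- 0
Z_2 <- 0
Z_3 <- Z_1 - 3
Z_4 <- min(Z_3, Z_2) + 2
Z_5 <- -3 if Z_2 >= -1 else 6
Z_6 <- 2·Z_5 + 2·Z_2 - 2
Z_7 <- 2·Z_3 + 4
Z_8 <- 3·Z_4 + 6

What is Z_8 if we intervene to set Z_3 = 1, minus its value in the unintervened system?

The intervention breaks the incoming arrows to Z_3: Z_3 <- Z_1 - 3 no longer applies, and Z_3 = 1.
Z_4 = min(Z_3, Z_2) + 2  [with Z_3=1, Z_2=0]  = 2
Z_8 = 3·Z_4 + 6  [with Z_4=2]  = 12
Without intervention: Z_3 = Z_1 - 3  [with Z_1=0]  = -3; Z_4 = min(Z_3, Z_2) + 2  [with Z_3=-3, Z_2=0]  = -1; Z_8 = 3·Z_4 + 6  [with Z_4=-1]  = 3.
Change = 12 − 3 = 9.

9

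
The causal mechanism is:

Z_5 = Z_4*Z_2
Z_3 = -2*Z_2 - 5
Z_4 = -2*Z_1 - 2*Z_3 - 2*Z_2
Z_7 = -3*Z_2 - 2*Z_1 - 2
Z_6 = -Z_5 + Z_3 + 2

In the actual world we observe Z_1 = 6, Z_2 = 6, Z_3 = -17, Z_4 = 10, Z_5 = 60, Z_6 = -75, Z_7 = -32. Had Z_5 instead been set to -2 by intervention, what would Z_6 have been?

The intervention breaks the incoming arrows to Z_5: Z_5 = Z_4*Z_2 no longer applies, and Z_5 = -2.
Z_3 = -2*Z_2 - 5  [with Z_2=6]  = -17
Z_6 = -Z_5 + Z_3 + 2  [with Z_5=-2, Z_3=-17]  = -13

-13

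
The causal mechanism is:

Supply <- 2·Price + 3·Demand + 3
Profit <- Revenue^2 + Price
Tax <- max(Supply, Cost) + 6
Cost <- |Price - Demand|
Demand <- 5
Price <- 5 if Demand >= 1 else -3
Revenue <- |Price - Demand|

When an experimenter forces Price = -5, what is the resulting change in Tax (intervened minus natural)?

-18

Under do(Price=-5), the mechanism Price <- 5 if Demand >= 1 else -3 is discarded; Price is fixed at -5.
Supply = 2·Price + 3·Demand + 3  [with Price=-5, Demand=5]  = 8
Cost = |Price - Demand|  [with Price=-5, Demand=5]  = 10
Tax = max(Supply, Cost) + 6  [with Supply=8, Cost=10]  = 16
Without intervention: Price = 5 if Demand >= 1 else -3  [with Demand=5]  = 5; Supply = 2·Price + 3·Demand + 3  [with Price=5, Demand=5]  = 28; Cost = |Price - Demand|  [with Price=5, Demand=5]  = 0; Tax = max(Supply, Cost) + 6  [with Supply=28, Cost=0]  = 34.
Change = 16 − 34 = -18.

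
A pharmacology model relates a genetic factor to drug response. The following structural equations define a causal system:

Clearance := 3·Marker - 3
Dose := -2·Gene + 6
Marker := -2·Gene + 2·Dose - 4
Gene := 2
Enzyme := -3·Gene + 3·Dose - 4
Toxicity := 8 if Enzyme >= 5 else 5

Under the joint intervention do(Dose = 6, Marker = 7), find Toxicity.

8

Setting Dose = 6, Marker = 7 by intervention discards those variables' equations.
Enzyme = -3·Gene + 3·Dose - 4  [with Gene=2, Dose=6]  = 8
Toxicity = 8 if Enzyme >= 5 else 5  [with Enzyme=8]  = 8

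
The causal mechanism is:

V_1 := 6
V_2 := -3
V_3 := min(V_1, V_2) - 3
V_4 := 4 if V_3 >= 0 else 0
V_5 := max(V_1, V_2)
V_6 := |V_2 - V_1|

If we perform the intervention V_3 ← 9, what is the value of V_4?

The intervention breaks the incoming arrows to V_3: V_3 := min(V_1, V_2) - 3 no longer applies, and V_3 = 9.
V_4 = 4 if V_3 >= 0 else 0  [with V_3=9]  = 4

4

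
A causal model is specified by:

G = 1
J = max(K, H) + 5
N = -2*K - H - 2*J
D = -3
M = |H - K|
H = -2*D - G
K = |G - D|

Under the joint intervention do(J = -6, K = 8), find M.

3

Setting J = -6, K = 8 by intervention discards those variables' equations.
H = -2*D - G  [with D=-3, G=1]  = 5
M = |H - K|  [with H=5, K=8]  = 3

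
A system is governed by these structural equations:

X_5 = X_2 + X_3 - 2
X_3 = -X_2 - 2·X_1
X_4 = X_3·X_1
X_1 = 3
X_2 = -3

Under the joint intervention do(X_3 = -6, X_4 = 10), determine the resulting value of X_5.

Setting X_3 = -6, X_4 = 10 by intervention discards those variables' equations.
X_5 = X_2 + X_3 - 2  [with X_2=-3, X_3=-6]  = -11

-11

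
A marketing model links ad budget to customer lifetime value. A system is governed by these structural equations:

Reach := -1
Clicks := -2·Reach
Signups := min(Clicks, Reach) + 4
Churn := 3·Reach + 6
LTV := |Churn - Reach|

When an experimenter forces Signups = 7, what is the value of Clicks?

Under do(Signups=7), the mechanism Signups := min(Clicks, Reach) + 4 is discarded; Signups is fixed at 7.
Since Clicks is not a descendant of the intervened variable, it is unaffected.
Clicks = -2·Reach  [with Reach=-1]  = 2

2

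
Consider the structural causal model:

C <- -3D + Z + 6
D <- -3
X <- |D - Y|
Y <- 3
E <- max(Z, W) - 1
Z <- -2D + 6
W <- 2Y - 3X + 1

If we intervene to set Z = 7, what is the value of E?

6

The intervention breaks the incoming arrows to Z: Z <- -2D + 6 no longer applies, and Z = 7.
X = |D - Y|  [with D=-3, Y=3]  = 6
W = 2Y - 3X + 1  [with Y=3, X=6]  = -11
E = max(Z, W) - 1  [with Z=7, W=-11]  = 6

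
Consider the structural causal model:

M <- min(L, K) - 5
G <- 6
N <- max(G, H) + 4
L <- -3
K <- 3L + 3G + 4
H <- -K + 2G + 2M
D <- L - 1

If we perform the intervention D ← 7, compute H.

-17

The intervention breaks the incoming arrows to D: D <- L - 1 no longer applies, and D = 7.
Since H is not a descendant of the intervened variable, it is unaffected.
K = 3L + 3G + 4  [with L=-3, G=6]  = 13
M = min(L, K) - 5  [with L=-3, K=13]  = -8
H = -K + 2G + 2M  [with K=13, G=6, M=-8]  = -17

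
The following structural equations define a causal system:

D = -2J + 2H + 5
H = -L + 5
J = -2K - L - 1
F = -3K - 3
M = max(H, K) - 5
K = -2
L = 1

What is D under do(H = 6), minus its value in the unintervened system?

4

The intervention breaks the incoming arrows to H: H = -L + 5 no longer applies, and H = 6.
J = -2K - L - 1  [with K=-2, L=1]  = 2
D = -2J + 2H + 5  [with J=2, H=6]  = 13
Without intervention: J = -2K - L - 1  [with K=-2, L=1]  = 2; H = -L + 5  [with L=1]  = 4; D = -2J + 2H + 5  [with J=2, H=4]  = 9.
Change = 13 − 9 = 4.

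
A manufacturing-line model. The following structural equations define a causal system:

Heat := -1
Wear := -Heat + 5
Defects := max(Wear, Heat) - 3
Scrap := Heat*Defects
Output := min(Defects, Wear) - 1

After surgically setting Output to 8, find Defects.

3

do(Output=8) replaces the equation Output := min(Defects, Wear) - 1 with the constant Output = 8.
Defects is not downstream of the intervention, so its value is determined by the original equations.
Wear = -Heat + 5  [with Heat=-1]  = 6
Defects = max(Wear, Heat) - 3  [with Wear=6, Heat=-1]  = 3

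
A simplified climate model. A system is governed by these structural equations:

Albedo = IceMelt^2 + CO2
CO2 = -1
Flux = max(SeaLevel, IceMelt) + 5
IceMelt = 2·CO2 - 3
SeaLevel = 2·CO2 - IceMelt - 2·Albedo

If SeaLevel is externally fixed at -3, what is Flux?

Intervening sets SeaLevel = -3 and removes its equation (SeaLevel = 2·CO2 - IceMelt - 2·Albedo).
IceMelt = 2·CO2 - 3  [with CO2=-1]  = -5
Flux = max(SeaLevel, IceMelt) + 5  [with SeaLevel=-3, IceMelt=-5]  = 2

2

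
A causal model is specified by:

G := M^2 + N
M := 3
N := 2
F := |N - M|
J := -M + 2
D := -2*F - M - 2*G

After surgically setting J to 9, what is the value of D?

Under do(J=9), the mechanism J := -M + 2 is discarded; J is fixed at 9.
Since D is not a descendant of the intervened variable, it is unaffected.
F = |N - M|  [with N=2, M=3]  = 1
G = M^2 + N  [with M=3, N=2]  = 11
D = -2*F - M - 2*G  [with F=1, M=3, G=11]  = -27

-27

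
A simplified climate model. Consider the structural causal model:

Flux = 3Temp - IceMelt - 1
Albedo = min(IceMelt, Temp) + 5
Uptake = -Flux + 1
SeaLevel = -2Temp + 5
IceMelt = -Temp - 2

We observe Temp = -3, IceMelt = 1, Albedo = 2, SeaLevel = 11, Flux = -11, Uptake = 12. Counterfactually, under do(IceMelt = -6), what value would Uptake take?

5

Under do(IceMelt=-6), the mechanism IceMelt = -Temp - 2 is discarded; IceMelt is fixed at -6.
Flux = 3Temp - IceMelt - 1  [with Temp=-3, IceMelt=-6]  = -4
Uptake = -Flux + 1  [with Flux=-4]  = 5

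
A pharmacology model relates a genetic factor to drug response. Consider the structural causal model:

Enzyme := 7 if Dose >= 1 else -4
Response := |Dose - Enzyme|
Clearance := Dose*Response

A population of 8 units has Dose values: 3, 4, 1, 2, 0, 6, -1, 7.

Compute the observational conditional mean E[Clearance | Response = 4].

Conditioning on Response=4 selects the 2 unit(s) with Dose ∈ {3, 0}. Their Clearance values: 12, 0. Mean = 6.

6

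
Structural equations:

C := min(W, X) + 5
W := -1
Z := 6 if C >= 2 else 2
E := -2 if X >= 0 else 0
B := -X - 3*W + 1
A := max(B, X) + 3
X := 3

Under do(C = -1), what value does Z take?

2

Under do(C=-1), the mechanism C := min(W, X) + 5 is discarded; C is fixed at -1.
Z = 6 if C >= 2 else 2  [with C=-1]  = 2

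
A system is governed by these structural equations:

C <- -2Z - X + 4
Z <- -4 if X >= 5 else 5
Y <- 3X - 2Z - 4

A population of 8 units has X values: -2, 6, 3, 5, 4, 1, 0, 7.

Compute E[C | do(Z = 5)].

The intervention sets Z=5 in all 8 units regardless of X. Recomputing C per unit gives -4, -12, -9, -11, -10, -7, -6, -13; average -9.

-9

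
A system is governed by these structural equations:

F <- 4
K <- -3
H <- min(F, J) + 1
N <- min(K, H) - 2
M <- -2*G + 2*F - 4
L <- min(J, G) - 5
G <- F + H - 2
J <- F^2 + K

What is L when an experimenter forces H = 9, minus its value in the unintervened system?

4

The intervention breaks the incoming arrows to H: H <- min(F, J) + 1 no longer applies, and H = 9.
J = F^2 + K  [with F=4, K=-3]  = 13
G = F + H - 2  [with F=4, H=9]  = 11
L = min(J, G) - 5  [with J=13, G=11]  = 6
Without intervention: J = F^2 + K  [with F=4, K=-3]  = 13; H = min(F, J) + 1  [with F=4, J=13]  = 5; G = F + H - 2  [with F=4, H=5]  = 7; L = min(J, G) - 5  [with J=13, G=7]  = 2.
Change = 6 − 2 = 4.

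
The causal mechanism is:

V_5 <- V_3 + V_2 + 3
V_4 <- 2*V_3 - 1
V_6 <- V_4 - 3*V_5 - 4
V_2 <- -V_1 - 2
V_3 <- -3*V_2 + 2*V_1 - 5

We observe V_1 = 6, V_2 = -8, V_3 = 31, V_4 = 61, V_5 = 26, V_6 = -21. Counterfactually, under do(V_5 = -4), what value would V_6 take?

The intervention breaks the incoming arrows to V_5: V_5 <- V_3 + V_2 + 3 no longer applies, and V_5 = -4.
V_2 = -V_1 - 2  [with V_1=6]  = -8
V_3 = -3*V_2 + 2*V_1 - 5  [with V_2=-8, V_1=6]  = 31
V_4 = 2*V_3 - 1  [with V_3=31]  = 61
V_6 = V_4 - 3*V_5 - 4  [with V_4=61, V_5=-4]  = 69

69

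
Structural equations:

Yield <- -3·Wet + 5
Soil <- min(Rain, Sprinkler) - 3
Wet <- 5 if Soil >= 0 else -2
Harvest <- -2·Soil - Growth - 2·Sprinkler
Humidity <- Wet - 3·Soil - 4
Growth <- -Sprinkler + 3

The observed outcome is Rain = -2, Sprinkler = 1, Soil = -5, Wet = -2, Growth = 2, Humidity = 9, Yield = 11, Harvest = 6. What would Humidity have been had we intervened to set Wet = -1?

Under do(Wet=-1), the mechanism Wet <- 5 if Soil >= 0 else -2 is discarded; Wet is fixed at -1.
Soil = min(Rain, Sprinkler) - 3  [with Rain=-2, Sprinkler=1]  = -5
Humidity = Wet - 3·Soil - 4  [with Wet=-1, Soil=-5]  = 10

10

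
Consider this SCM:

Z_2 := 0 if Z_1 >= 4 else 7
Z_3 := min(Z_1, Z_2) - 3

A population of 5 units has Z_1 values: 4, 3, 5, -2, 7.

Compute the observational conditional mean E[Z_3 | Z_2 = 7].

-2.5

Conditioning on Z_2=7 selects the 2 unit(s) with Z_1 ∈ {3, -2}. Their Z_3 values: 0, -5. Mean = -2.5.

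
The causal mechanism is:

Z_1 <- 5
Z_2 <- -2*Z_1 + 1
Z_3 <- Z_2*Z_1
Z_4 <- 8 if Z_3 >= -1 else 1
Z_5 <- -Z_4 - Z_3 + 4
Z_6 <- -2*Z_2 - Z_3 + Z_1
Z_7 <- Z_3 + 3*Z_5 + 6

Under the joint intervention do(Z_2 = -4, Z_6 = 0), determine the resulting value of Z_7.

55

Setting Z_2 = -4, Z_6 = 0 by intervention discards those variables' equations.
Z_3 = Z_2*Z_1  [with Z_2=-4, Z_1=5]  = -20
Z_4 = 8 if Z_3 >= -1 else 1  [with Z_3=-20]  = 1
Z_5 = -Z_4 - Z_3 + 4  [with Z_4=1, Z_3=-20]  = 23
Z_7 = Z_3 + 3*Z_5 + 6  [with Z_3=-20, Z_5=23]  = 55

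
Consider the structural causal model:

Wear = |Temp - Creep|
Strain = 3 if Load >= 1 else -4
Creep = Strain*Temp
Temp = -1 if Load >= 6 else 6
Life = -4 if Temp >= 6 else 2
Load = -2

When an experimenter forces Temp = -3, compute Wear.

do(Temp=-3) replaces the equation Temp = -1 if Load >= 6 else 6 with the constant Temp = -3.
Strain = 3 if Load >= 1 else -4  [with Load=-2]  = -4
Creep = Strain*Temp  [with Strain=-4, Temp=-3]  = 12
Wear = |Temp - Creep|  [with Temp=-3, Creep=12]  = 15

15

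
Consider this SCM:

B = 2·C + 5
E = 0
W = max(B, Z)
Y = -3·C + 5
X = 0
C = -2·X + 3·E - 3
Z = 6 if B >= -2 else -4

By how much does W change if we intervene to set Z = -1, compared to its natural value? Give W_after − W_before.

-7

The intervention breaks the incoming arrows to Z: Z = 6 if B >= -2 else -4 no longer applies, and Z = -1.
C = -2·X + 3·E - 3  [with X=0, E=0]  = -3
B = 2·C + 5  [with C=-3]  = -1
W = max(B, Z)  [with B=-1, Z=-1]  = -1
Without intervention: C = -2·X + 3·E - 3  [with X=0, E=0]  = -3; B = 2·C + 5  [with C=-3]  = -1; Z = 6 if B >= -2 else -4  [with B=-1]  = 6; W = max(B, Z)  [with B=-1, Z=6]  = 6.
Change = -1 − 6 = -7.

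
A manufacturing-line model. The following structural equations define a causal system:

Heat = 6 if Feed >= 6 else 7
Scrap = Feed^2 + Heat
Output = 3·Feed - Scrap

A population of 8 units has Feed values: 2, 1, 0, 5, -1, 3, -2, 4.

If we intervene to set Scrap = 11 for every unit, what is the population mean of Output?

Under do(Scrap=11), Scrap's equation is replaced by Scrap=11 for every unit. Per-unit Output: -5, -8, -11, 4, -14, -2, -17, 1. Mean = -6.5.

-6.5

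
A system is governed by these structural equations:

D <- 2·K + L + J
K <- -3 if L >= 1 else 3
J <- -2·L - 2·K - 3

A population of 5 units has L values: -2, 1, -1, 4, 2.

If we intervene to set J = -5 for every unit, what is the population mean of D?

-5.4

The intervention sets J=-5 in all 5 units regardless of L. Recomputing D per unit gives -1, -10, 0, -7, -9; average -5.4.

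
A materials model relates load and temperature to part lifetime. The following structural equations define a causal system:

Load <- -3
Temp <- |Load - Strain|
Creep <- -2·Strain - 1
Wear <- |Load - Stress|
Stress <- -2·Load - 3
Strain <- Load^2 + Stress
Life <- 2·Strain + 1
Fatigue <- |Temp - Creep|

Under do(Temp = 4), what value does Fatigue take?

The intervention breaks the incoming arrows to Temp: Temp <- |Load - Strain| no longer applies, and Temp = 4.
Stress = -2·Load - 3  [with Load=-3]  = 3
Strain = Load^2 + Stress  [with Load=-3, Stress=3]  = 12
Creep = -2·Strain - 1  [with Strain=12]  = -25
Fatigue = |Temp - Creep|  [with Temp=4, Creep=-25]  = 29

29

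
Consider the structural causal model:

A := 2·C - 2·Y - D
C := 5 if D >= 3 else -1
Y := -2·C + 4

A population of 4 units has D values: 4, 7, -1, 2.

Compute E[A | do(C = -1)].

-17

Every unit gets C=-1 under the intervention. A values become -18, -21, -13, -16; E[A|do(C=-1)] = -17.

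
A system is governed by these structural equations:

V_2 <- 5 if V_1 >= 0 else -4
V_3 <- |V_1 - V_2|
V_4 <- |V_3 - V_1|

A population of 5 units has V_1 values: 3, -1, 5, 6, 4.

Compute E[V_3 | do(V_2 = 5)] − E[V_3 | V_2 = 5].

The intervention sets V_2=5 in all 5 units regardless of V_1. Recomputing V_3 per unit gives 2, 6, 0, 1, 1; average 2.
Observing V_2=5 restricts to units where V_2's equation naturally yields 5: V_1 ∈ {3, 5, 6, 4}. In that subpopulation V_3 = 2, 0, 1, 1, mean 1.
Difference = 2 − 1 = 1.

1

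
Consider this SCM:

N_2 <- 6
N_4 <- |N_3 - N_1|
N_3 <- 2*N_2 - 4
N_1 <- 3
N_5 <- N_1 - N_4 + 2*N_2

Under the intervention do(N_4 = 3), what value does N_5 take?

12

Intervening sets N_4 = 3 and removes its equation (N_4 <- |N_3 - N_1|).
N_5 = N_1 - N_4 + 2*N_2  [with N_1=3, N_4=3, N_2=6]  = 12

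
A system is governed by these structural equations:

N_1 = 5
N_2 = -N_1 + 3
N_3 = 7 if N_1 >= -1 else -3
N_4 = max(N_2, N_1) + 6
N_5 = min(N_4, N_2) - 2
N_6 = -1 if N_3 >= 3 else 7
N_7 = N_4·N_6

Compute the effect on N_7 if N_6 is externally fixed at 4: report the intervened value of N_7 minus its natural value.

55

Intervening sets N_6 = 4 and removes its equation (N_6 = -1 if N_3 >= 3 else 7).
N_2 = -N_1 + 3  [with N_1=5]  = -2
N_4 = max(N_2, N_1) + 6  [with N_2=-2, N_1=5]  = 11
N_7 = N_4·N_6  [with N_4=11, N_6=4]  = 44
Without intervention: N_2 = -N_1 + 3  [with N_1=5]  = -2; N_3 = 7 if N_1 >= -1 else -3  [with N_1=5]  = 7; N_4 = max(N_2, N_1) + 6  [with N_2=-2, N_1=5]  = 11; N_6 = -1 if N_3 >= 3 else 7  [with N_3=7]  = -1; N_7 = N_4·N_6  [with N_4=11, N_6=-1]  = -11.
Change = 44 − (-11) = 55.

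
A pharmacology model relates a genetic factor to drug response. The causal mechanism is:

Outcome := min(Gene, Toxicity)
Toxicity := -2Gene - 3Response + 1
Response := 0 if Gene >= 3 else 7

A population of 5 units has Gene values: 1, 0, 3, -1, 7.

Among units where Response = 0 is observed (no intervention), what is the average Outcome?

-9

Observing Response=0 restricts to units where Response's equation naturally yields 0: Gene ∈ {3, 7}. In that subpopulation Outcome = -5, -13, mean -9.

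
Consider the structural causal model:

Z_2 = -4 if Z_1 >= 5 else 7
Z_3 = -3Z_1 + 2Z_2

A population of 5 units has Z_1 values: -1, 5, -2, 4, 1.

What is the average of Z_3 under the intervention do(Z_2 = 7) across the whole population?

9.8

The intervention sets Z_2=7 in all 5 units regardless of Z_1. Recomputing Z_3 per unit gives 17, -1, 20, 2, 11; average 9.8.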